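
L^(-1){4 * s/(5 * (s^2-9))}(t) 4 * cosh(3 * t)/5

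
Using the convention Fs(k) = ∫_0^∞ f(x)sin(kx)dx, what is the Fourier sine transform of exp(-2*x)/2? k/(2*(k^2 + 4))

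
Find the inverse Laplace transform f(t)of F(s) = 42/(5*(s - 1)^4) 7*t^3*exp(t)/5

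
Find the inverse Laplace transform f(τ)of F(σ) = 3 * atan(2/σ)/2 3 * sin(2 * τ)/(2 * τ)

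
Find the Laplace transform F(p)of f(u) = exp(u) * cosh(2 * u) (p - 1)/((p - 1)^2 - 4)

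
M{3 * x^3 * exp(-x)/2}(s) 3 * gamma(s+3)/2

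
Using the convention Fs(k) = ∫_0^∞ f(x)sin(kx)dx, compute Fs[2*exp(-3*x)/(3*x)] 2*atan(k/3)/3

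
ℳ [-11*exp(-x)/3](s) -11*gamma(s)/3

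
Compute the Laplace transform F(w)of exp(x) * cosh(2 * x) (w - 1)/((w - 1)^2 - 4)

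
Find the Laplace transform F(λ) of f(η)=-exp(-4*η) -1/(λ+4) 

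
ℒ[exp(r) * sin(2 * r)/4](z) 1/(2 * ((z - 1)^2 + 4))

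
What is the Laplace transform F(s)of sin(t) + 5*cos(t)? 5*s/(s^2 + 1) + 1/(s^2 + 1)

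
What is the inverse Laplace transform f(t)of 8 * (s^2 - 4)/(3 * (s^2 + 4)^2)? 8 * t * cos(2 * t)/3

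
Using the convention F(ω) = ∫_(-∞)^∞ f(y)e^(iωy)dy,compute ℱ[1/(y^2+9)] pi * exp(-3 * Abs(ω))/3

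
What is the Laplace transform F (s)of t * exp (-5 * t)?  (s + 5)^ (-2)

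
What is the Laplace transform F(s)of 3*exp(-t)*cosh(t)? 3*(s + 1)/(s*(s + 2))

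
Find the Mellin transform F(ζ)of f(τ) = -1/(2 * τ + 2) -pi * csc(pi * ζ)/2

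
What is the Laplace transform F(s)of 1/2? 1/(2 * s)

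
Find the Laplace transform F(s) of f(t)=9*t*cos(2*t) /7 9*(s^2 - 4) /(7*(s^2 + 4) ^2) 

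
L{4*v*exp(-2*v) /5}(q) 4/(5*(q + 2) ^2) 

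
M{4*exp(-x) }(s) 4*gamma(s) 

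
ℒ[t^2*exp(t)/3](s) 2/(3*(s - 1)^3)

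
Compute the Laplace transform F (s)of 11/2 11/ (2*s)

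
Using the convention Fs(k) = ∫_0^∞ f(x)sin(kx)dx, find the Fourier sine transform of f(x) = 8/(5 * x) 4 * pi/5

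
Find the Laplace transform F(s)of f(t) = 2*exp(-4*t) 2/(s + 4)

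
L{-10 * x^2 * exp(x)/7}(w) -20/(7 * (w - 1)^3)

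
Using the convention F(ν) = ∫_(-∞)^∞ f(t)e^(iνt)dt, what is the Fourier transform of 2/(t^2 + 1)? 2*pi*exp(-Abs(ν))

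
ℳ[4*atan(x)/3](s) -2*pi*sec(pi*s/2)/(3*s)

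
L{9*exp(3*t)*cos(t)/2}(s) 9*(s - 3)/(2*((s - 3)^2 + 1))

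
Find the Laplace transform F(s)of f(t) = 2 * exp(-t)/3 2/(3 * (s+1))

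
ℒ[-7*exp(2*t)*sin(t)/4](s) -7/(4*(s - 2)^2 + 4)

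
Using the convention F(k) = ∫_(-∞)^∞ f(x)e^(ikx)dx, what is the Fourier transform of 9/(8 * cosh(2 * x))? 9 * pi/(16 * cosh(pi * k/4))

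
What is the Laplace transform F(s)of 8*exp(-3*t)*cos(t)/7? 8*(s + 3)/(7*((s + 3)^2 + 1))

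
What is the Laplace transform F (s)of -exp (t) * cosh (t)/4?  (1 - s)/ (4 * s * (s - 2))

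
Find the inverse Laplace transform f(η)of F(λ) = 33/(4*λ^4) 11*η^3/8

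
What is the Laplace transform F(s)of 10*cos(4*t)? 10*s/(s^2 + 16)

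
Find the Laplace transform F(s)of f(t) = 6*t 6/s^2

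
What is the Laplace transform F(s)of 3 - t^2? 3/s - 2/s^3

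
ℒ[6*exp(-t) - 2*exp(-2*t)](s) 6/(s + 1) - 2/(s + 2)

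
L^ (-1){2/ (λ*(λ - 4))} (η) exp (2*η)*sinh (2*η)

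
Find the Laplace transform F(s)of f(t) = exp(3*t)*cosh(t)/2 (s - 3)/(2*((s - 3)^2 - 1))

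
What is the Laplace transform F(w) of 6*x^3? 36/w^4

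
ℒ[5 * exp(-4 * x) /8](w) 5/(8 * (w+4) ) 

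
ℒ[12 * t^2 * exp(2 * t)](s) 24/(s - 2)^3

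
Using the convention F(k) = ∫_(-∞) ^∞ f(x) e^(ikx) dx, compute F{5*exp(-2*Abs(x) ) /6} 10/(3*(k^2+4) ) 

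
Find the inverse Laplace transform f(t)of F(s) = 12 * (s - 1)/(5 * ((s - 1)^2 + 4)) 12 * exp(t) * cos(2 * t)/5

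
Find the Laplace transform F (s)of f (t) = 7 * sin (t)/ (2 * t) 7 * atan (1/s)/2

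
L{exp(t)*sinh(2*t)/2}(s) 1/((s - 1)^2 - 4)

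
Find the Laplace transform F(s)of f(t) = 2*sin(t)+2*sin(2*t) 4/(s^2+4)+2/(s^2+1)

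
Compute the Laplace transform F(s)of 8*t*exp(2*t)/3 8/(3*(s - 2)^2)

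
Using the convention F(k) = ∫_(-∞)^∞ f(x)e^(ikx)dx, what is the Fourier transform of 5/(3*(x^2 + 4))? 5*pi*exp(-2*Abs(k))/6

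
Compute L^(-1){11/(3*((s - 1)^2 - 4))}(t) 11*exp(t)*sinh(2*t)/6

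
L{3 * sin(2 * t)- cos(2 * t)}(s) 6/(s^2 + 4)- s/(s^2 + 4)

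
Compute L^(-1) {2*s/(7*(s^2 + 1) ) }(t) 2*cos(t) /7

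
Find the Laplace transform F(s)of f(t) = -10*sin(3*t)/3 -10/(s^2 + 9)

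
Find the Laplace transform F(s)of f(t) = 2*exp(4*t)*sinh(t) 2/((s - 4)^2 - 1)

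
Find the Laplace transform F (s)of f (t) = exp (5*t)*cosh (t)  (s - 5)/ ( (s - 5)^2 - 1)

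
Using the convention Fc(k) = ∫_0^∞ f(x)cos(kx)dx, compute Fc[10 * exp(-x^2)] 5 * sqrt(pi) * exp(-k^2/4)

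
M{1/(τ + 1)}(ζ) pi*csc(pi*ζ)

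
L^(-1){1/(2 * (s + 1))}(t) exp(-t)/2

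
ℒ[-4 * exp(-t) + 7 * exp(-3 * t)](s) 7/(s + 3) - 4/(s + 1) 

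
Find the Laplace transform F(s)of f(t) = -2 -2/s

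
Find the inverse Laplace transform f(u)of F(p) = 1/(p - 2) exp(2 * u)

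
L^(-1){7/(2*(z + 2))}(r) 7*exp(-2*r)/2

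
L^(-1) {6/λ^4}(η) η^3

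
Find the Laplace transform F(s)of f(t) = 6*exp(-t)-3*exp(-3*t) 6/(s + 1)-3/(s + 3)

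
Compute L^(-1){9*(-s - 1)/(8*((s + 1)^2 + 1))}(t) -9*exp(-t)*cos(t)/8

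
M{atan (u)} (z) -pi*sec (pi*z/2)/ (2*z)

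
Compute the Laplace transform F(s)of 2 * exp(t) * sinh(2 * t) 4/((s - 1)^2 - 4)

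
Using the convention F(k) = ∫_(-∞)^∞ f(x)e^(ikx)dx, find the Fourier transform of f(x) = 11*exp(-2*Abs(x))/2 22/(k^2+4)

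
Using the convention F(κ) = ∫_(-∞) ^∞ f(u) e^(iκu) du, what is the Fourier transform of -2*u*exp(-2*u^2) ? -sqrt(2)*I*sqrt(pi)*κ*exp(-κ^2/8) /4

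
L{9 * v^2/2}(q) 9/q^3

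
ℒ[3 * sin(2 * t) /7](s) 6/(7 * (s^2 + 4) ) 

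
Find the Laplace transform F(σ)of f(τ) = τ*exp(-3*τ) (σ + 3)^(-2)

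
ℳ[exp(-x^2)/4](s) gamma(s/2)/8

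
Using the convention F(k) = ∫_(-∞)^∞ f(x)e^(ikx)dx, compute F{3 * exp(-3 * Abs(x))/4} 9/(2 * (k^2 + 9))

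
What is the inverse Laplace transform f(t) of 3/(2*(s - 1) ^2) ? 3*t*exp(t) /2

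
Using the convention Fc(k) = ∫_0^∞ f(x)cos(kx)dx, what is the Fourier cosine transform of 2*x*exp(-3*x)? 2*(9 - k^2)/(k^2 + 9)^2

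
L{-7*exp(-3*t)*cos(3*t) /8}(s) 7*(-s - 3) /(8*((s + 3) ^2 + 9) ) 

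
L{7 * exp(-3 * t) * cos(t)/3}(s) 7 * (s+3)/(3 * ((s+3)^2+1))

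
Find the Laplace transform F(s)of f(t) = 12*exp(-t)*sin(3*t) 36/((s + 1)^2 + 9)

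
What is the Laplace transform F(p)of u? p^(-2)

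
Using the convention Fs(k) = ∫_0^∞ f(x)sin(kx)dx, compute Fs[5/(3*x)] 5*pi/6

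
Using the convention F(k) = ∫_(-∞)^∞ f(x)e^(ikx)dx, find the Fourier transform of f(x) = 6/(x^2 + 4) 3*pi*exp(-2*Abs(k))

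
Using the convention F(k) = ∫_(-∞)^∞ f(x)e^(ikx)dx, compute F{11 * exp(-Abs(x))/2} 11/(k^2 + 1)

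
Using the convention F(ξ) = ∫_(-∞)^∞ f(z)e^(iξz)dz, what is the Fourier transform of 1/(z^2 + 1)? pi*exp(-Abs(ξ))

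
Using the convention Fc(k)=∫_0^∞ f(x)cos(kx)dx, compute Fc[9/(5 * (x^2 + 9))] 3 * pi * exp(-3 * k)/10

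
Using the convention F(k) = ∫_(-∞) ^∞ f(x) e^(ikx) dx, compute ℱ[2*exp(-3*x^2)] 2*sqrt(3)*sqrt(pi)*exp(-k^2/12) /3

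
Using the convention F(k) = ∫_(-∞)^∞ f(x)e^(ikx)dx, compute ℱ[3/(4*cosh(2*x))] 3*pi/(8*cosh(pi*k/4))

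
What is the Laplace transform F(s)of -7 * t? -7/s^2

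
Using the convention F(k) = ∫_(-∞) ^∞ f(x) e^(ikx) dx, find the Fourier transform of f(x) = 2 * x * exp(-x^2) I * sqrt(pi) * k * exp(-k^2/4) 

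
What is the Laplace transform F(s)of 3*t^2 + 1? 1/s + 6/s^3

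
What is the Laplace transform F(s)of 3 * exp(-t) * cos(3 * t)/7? 3 * (s + 1)/(7 * ((s + 1)^2 + 9))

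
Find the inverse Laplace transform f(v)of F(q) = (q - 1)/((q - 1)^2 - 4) exp(v) * cosh(2 * v)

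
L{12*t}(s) 12/s^2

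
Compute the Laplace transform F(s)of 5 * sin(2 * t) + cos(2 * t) s/(s^2 + 4) + 10/(s^2 + 4)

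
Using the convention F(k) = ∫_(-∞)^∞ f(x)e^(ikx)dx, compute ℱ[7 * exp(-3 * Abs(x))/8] 21/(4 * (k^2 + 9))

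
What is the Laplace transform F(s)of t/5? 1/(5 * s^2)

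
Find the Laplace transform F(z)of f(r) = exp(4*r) 1/(z - 4)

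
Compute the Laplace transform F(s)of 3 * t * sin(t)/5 6 * s/(5 * (s^2 + 1)^2)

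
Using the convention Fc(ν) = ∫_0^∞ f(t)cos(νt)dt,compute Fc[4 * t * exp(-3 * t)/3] 4 * (9 - ν^2)/(3 * (ν^2 + 9)^2)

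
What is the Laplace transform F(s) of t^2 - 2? 2/s^3 - 2/s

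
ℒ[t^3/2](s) 3/s^4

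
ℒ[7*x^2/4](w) 7/(2*w^3) 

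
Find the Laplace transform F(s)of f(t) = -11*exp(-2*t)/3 -11/(3*s + 6)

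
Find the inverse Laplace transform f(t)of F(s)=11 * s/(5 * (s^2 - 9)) 11 * cosh(3 * t)/5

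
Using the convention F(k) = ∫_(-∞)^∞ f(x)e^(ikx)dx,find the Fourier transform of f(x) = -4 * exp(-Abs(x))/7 -8/(7 * k^2 + 7)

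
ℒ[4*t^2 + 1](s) 1/s + 8/s^3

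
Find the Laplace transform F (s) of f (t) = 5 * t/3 5/ (3 * s^2) 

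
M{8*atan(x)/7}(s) -4*pi*sec(pi*s/2)/(7*s)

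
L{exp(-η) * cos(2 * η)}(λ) (λ + 1)/((λ + 1)^2 + 4)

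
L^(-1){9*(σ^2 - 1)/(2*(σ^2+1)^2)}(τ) 9*τ*cos(τ)/2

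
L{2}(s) 2/s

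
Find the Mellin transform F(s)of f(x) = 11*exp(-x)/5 11*gamma(s)/5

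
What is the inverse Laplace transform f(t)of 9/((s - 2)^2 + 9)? 3*exp(2*t)*sin(3*t)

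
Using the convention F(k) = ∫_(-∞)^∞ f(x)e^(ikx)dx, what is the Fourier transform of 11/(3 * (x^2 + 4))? 11 * pi * exp(-2 * Abs(k))/6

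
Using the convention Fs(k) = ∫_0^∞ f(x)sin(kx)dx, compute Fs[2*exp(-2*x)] 2*k/(k^2 + 4)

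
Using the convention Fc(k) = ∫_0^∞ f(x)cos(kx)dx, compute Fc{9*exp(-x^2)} 9*sqrt(pi)*exp(-k^2/4)/2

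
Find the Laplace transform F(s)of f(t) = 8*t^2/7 16/(7*s^3)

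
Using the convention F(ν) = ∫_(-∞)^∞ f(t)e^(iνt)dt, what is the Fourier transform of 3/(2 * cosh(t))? 3 * pi/(2 * cosh(pi * ν/2))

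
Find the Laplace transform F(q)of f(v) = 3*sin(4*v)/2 6/(q^2+16)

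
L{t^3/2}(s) 3/s^4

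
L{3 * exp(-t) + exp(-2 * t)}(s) 1/(s + 2) + 3/(s + 1)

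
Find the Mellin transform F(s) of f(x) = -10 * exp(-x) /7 -10 * gamma(s) /7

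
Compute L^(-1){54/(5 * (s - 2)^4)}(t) 9 * t^3 * exp(2 * t)/5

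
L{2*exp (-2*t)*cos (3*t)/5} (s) 2*(s + 2)/ (5*( (s + 2)^2 + 9))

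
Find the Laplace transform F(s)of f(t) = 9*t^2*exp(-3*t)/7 18/(7*(s + 3)^3)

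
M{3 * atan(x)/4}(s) -3 * pi * sec(pi * s/2)/(8 * s)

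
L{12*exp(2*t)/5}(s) 12/(5*(s - 2))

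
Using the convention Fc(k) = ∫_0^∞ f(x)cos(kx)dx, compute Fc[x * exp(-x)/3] (1 - k^2)/(3 * (k^2+1)^2)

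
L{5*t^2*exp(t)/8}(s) 5/(4*(s - 1)^3)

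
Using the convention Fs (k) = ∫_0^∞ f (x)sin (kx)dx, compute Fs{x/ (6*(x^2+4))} pi*exp (-2*k)/12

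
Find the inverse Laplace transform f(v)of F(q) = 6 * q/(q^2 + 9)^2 v * sin(3 * v)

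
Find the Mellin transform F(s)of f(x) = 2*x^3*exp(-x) 2*gamma(s + 3)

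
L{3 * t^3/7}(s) 18/(7 * s^4)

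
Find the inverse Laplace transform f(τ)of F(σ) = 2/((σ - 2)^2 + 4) exp(2*τ)*sin(2*τ)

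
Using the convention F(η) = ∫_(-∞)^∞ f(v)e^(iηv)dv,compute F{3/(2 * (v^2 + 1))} 3 * pi * exp(-Abs(η))/2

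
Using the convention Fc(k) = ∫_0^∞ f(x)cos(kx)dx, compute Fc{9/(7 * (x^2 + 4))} 9 * pi * exp(-2 * k)/28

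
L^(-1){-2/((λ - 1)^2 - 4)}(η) -exp(η) * sinh(2 * η)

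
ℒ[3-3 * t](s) 3/s - 3/s^2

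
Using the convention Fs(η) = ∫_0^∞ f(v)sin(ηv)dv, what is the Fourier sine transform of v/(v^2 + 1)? pi * exp(-η)/2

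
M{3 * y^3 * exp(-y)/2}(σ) 3 * gamma(σ + 3)/2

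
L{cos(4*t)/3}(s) s/(3*(s^2 + 16))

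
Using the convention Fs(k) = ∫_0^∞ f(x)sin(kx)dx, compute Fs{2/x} pi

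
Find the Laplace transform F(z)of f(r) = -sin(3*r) -3/(z^2+9)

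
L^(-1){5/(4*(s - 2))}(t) 5*exp(2*t)/4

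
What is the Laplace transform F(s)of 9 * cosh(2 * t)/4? 9 * s/(4 * (s^2 - 4))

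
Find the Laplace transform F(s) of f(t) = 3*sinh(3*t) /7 9/(7*(s^2 - 9) ) 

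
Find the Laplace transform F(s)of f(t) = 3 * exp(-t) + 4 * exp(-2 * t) 3/(s + 1) + 4/(s + 2)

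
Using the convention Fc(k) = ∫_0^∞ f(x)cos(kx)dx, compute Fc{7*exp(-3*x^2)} 7*sqrt(3)*sqrt(pi)*exp(-k^2/12)/6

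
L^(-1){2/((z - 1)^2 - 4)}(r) exp(r)*sinh(2*r)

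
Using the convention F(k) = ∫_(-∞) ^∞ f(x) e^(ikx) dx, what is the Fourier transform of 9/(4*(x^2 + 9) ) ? 3*pi*exp(-3*Abs(k) ) /4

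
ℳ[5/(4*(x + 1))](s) 5*pi*csc(pi*s)/4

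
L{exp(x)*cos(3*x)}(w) (w - 1)/((w - 1)^2 + 9)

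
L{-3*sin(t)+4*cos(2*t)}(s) 4*s/(s^2+4)-3/(s^2+1)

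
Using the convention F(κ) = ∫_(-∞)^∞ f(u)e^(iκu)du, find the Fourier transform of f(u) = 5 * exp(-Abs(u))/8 5/(4 * (κ^2 + 1))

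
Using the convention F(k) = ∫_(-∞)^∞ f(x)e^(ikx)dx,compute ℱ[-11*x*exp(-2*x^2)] -11*sqrt(2)*I*sqrt(pi)*k*exp(-k^2/8)/8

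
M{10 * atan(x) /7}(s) -5 * pi * sec(pi * s/2) /(7 * s) 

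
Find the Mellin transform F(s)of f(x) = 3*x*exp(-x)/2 3*gamma(s + 1)/2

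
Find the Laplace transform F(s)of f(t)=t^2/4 1/(2 * s^3)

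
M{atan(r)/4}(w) -pi*sec(pi*w/2)/(8*w)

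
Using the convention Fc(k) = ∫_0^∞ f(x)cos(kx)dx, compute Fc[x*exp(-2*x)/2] (4 - k^2)/(2*(k^2+4)^2)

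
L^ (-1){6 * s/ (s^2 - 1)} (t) 6 * cosh (t)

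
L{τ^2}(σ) 2/σ^3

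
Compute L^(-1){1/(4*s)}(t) 1/4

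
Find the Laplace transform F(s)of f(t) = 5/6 5/(6*s)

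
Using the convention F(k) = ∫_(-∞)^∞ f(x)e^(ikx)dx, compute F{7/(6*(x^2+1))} 7*pi*exp(-Abs(k))/6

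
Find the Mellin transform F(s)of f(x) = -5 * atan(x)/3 5 * pi * sec(pi * s/2)/(6 * s)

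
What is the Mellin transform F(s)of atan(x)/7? -pi * sec(pi * s/2)/(14 * s)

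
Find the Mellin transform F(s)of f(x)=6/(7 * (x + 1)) 6 * pi * csc(pi * s)/7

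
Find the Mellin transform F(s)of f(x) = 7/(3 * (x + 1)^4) 7 * gamma(s) * gamma(4 - s)/18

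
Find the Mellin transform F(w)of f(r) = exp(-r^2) gamma(w/2)/2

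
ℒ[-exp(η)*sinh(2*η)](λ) -2/((λ - 1)^2 - 4)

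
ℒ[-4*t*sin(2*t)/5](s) -16*s/(5*(s^2 + 4)^2)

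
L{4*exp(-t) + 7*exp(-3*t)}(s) 7/(s + 3) + 4/(s + 1)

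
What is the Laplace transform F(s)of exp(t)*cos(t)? (s - 1)/((s - 1)^2 + 1)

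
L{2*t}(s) 2/s^2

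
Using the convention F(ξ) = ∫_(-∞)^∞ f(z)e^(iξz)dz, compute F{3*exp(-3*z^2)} sqrt(3)*sqrt(pi)*exp(-ξ^2/12)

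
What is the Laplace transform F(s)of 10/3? 10/(3 * s)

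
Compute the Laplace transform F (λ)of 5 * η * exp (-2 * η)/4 5/ (4 * (λ + 2)^2)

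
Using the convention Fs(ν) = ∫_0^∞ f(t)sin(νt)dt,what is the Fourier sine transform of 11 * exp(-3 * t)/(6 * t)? 11 * atan(ν/3)/6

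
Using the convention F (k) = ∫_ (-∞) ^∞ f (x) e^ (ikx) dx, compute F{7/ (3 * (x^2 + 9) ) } 7 * pi * exp (-3 * Abs (k) ) /9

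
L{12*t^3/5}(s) 72/(5*s^4)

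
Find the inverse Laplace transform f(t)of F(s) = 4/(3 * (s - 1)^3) 2 * t^2 * exp(t)/3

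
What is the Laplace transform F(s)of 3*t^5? 360/s^6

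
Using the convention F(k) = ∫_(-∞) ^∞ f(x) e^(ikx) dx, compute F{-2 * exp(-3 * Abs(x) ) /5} -12/(5 * k^2+45) 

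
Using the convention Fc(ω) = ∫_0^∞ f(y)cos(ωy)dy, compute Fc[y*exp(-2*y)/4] (4 - ω^2)/(4*(ω^2 + 4)^2)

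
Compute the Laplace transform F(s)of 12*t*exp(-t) 12/(s + 1)^2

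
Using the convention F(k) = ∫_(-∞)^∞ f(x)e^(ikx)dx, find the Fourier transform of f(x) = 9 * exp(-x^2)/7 9 * sqrt(pi) * exp(-k^2/4)/7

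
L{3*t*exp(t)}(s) 3/(s - 1)^2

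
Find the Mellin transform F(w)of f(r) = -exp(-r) -gamma(w)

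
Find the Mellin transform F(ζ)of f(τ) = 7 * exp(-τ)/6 7 * gamma(ζ)/6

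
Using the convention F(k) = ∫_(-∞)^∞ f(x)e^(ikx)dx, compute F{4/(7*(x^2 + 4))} 2*pi*exp(-2*Abs(k))/7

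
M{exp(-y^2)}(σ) gamma(σ/2)/2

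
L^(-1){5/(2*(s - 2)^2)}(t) 5*t*exp(2*t)/2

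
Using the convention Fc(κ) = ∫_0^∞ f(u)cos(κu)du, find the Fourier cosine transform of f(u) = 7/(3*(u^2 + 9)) 7*pi*exp(-3*κ)/18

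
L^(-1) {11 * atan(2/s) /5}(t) 11 * sin(2 * t) /(5 * t) 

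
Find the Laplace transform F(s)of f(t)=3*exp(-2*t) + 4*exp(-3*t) 3/(s + 2) + 4/(s + 3)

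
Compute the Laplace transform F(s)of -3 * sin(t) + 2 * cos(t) 2 * s/(s^2 + 1) - 3/(s^2 + 1)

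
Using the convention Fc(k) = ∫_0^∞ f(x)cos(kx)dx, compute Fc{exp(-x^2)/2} sqrt(pi)*exp(-k^2/4)/4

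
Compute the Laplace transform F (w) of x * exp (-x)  (w + 1) ^ (-2) 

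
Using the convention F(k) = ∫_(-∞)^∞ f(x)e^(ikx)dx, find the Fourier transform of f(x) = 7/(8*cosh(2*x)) 7*pi/(16*cosh(pi*k/4))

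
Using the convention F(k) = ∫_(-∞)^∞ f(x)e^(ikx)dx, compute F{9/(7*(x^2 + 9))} 3*pi*exp(-3*Abs(k))/7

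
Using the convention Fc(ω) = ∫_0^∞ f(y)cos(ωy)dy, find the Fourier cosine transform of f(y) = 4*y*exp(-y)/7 4*(1 - ω^2)/(7*(ω^2+1)^2)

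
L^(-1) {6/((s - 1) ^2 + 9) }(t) 2*exp(t)*sin(3*t) 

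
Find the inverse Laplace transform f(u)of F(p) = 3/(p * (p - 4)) 3 * exp(2 * u) * sinh(2 * u)/2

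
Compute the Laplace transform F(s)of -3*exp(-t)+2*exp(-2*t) 2/(s+2) - 3/(s+1)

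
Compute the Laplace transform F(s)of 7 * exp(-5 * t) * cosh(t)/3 7 * (s+5)/(3 * ((s+5)^2-1))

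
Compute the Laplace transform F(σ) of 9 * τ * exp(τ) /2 9/(2 * (σ - 1) ^2) 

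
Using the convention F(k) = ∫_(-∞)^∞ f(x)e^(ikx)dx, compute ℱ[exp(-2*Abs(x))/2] 2/(k^2 + 4)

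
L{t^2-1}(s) 2/s^3-1/s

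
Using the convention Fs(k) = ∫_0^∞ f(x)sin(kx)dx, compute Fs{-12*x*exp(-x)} -24*k/(k^2+1)^2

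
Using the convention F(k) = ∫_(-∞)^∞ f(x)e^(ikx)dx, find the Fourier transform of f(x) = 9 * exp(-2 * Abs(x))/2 18/(k^2 + 4)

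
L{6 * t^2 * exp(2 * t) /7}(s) 12/(7 * (s - 2) ^3) 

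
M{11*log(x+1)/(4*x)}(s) -11*pi*csc(pi*s)/(4*s - 4)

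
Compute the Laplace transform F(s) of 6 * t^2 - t 12/s^3 - 1/s^2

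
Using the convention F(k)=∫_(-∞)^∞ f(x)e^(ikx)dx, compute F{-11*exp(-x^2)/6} -11*sqrt(pi)*exp(-k^2/4)/6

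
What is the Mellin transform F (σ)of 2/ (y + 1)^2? -2*pi*(σ - 1)/sin (pi*σ)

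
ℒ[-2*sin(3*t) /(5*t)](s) -2*atan(3/s) /5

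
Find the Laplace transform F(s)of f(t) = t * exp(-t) (s + 1)^(-2)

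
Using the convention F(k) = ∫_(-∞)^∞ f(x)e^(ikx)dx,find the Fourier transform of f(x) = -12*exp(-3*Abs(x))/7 -72/(7*k^2 + 63)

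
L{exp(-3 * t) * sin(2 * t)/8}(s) 1/(4 * ((s + 3)^2 + 4))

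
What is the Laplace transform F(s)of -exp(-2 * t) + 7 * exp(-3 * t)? 7/(s + 3) - 1/(s + 2)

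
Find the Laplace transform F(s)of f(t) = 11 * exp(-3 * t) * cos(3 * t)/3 11 * (s + 3)/(3 * ((s + 3)^2 + 9))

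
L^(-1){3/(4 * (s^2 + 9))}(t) sin(3 * t)/4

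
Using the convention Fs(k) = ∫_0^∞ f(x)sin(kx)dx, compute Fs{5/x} 5*pi/2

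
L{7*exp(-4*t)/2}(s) 7/(2*(s + 4))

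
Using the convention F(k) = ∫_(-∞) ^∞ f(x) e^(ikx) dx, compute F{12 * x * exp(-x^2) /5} 6 * I * sqrt(pi) * k * exp(-k^2/4) /5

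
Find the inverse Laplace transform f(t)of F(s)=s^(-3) t^2/2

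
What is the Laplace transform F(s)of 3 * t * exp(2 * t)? 3/(s - 2)^2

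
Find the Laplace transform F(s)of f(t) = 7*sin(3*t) 21/(s^2 + 9)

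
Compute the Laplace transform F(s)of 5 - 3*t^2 5/s - 6/s^3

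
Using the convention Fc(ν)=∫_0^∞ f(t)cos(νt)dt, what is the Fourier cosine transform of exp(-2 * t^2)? sqrt(2) * sqrt(pi) * exp(-ν^2/8)/4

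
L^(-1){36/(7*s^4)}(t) 6*t^3/7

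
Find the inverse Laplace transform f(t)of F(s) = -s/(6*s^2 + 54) -cos(3*t)/6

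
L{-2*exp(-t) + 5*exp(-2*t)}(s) 5/(s + 2) - 2/(s + 1)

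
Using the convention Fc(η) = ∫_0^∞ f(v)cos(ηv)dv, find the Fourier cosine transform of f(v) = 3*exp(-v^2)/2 3*sqrt(pi)*exp(-η^2/4)/4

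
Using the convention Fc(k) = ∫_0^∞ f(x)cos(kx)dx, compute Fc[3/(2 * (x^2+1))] 3 * pi * exp(-k)/4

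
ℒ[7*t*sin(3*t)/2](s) 21*s/(s^2 + 9)^2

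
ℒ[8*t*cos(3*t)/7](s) 8*(s^2 - 9)/(7*(s^2 + 9)^2)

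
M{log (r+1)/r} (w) -pi * csc (pi * w)/ (w - 1)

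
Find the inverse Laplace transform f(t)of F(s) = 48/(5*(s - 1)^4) 8*t^3*exp(t)/5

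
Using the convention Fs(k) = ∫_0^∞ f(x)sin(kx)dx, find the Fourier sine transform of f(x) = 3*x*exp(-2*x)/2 6*k/(k^2 + 4)^2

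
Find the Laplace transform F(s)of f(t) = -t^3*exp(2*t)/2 -3/(s - 2)^4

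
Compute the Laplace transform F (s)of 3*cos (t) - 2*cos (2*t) 3*s/ (s^2 + 1) - 2*s/ (s^2 + 4)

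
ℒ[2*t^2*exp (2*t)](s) 4/ (s - 2)^3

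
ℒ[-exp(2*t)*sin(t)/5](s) -1/(5*(s - 2)^2 + 5)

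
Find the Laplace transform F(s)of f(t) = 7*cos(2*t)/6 7*s/(6*(s^2 + 4))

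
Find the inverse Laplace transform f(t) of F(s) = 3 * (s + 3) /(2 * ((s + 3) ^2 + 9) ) 3 * exp(-3 * t) * cos(3 * t) /2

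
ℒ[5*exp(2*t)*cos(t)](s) 5*(s - 2)/((s - 2)^2+1)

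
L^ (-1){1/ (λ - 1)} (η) exp (η)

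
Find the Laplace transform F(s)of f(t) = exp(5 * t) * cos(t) (s - 5)/((s - 5)^2 + 1)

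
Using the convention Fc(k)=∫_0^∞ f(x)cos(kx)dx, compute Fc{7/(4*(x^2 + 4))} 7*pi*exp(-2*k)/16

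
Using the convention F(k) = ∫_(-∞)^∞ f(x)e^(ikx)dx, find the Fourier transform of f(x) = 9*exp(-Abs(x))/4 9/(2*(k^2+1))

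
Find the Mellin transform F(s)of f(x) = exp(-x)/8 gamma(s)/8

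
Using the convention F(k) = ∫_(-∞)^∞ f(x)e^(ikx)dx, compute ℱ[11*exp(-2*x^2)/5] 11*sqrt(2)*sqrt(pi)*exp(-k^2/8)/10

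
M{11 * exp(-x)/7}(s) 11 * gamma(s)/7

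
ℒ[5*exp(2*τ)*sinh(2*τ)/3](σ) 10/(3*σ*(σ - 4))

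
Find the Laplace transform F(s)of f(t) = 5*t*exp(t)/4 5/(4*(s - 1)^2)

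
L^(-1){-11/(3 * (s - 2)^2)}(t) -11 * t * exp(2 * t)/3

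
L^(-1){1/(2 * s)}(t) 1/2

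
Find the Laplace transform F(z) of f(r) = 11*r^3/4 33/(2*z^4) 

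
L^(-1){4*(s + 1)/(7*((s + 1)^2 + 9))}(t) 4*exp(-t)*cos(3*t)/7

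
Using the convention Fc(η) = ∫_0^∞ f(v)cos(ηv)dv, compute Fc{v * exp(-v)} (1 - η^2)/(η^2 + 1)^2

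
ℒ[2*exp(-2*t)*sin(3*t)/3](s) 2/((s + 2)^2 + 9)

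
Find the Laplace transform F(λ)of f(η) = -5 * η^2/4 -5/(2 * λ^3)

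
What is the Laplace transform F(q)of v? q^(-2)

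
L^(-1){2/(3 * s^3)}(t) t^2/3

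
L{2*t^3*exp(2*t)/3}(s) 4/(s - 2)^4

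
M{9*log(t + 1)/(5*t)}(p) -9*pi*csc(pi*p)/(5*p - 5)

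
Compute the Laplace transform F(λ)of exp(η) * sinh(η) 1/(λ * (λ - 2))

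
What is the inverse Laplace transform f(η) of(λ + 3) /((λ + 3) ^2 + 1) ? exp(-3*η)*cos(η) 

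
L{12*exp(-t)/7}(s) 12/(7*(s + 1))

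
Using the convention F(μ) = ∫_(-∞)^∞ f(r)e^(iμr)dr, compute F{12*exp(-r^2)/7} 12*sqrt(pi)*exp(-μ^2/4)/7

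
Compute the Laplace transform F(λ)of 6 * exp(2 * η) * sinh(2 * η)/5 12/(5 * λ * (λ - 4))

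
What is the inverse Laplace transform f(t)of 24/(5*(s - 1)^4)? 4*t^3*exp(t)/5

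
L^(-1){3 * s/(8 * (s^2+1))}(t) 3 * cos(t)/8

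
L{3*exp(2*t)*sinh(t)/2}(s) 3/(2*((s - 2)^2 - 1))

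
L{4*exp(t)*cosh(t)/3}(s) 4*(s - 1)/(3*s*(s - 2))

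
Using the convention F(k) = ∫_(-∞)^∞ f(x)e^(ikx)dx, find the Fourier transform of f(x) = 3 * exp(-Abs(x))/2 3/(k^2 + 1)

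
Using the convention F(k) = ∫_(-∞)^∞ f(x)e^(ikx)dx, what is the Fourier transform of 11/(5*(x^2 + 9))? 11*pi*exp(-3*Abs(k))/15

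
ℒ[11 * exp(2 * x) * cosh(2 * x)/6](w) 11 * (w - 2)/(6 * w * (w - 4))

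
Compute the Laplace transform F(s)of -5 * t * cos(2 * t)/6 5 * (4 - s^2)/(6 * (s^2 + 4)^2)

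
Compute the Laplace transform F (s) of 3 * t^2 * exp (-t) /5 6/ (5 * (s+1) ^3) 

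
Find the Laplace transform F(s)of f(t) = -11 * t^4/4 -66/s^5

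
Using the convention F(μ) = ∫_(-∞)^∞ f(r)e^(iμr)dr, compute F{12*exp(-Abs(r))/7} 24/(7*(μ^2+1))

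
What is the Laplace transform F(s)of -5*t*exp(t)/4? -5/(4*(s - 1)^2)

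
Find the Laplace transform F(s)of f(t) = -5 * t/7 -5/(7 * s^2)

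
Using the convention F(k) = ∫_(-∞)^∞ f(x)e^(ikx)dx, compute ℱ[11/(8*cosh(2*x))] 11*pi/(16*cosh(pi*k/4))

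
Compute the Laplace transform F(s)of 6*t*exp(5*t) 6/(s - 5)^2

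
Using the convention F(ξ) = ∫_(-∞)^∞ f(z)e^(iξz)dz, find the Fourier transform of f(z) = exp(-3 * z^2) sqrt(3) * sqrt(pi) * exp(-ξ^2/12)/3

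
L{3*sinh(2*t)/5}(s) 6/(5*(s^2-4))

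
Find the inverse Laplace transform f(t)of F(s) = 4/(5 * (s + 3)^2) 4 * t * exp(-3 * t)/5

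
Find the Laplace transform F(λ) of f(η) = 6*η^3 36/λ^4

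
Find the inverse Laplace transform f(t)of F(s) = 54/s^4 9*t^3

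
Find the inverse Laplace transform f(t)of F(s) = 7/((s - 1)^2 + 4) 7*exp(t)*sin(2*t)/2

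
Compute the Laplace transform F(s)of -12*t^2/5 -24/(5*s^3)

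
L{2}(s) 2/s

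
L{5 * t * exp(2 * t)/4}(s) 5/(4 * (s - 2)^2)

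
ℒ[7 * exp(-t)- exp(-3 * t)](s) 7/(s + 1) - 1/(s + 3)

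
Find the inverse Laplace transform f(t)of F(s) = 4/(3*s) 4/3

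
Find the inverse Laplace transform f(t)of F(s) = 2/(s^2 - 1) 2 * sinh(t)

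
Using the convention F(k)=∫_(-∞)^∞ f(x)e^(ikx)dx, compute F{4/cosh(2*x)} 2*pi/cosh(pi*k/4)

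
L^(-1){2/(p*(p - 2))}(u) 2*exp(u)*sinh(u)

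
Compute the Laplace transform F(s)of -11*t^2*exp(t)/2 -11/(s - 1)^3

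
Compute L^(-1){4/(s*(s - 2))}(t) 4*exp(t)*sinh(t)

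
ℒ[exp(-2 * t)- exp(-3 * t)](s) 1/(s + 2) - 1/(s + 3)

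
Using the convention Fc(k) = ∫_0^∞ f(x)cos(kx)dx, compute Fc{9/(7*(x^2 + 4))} 9*pi*exp(-2*k)/28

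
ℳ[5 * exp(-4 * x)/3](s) 5 * gamma(s)/(3 * 4^s)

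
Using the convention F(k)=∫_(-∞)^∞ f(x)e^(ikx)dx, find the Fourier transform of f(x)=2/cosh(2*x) pi/cosh(pi*k/4)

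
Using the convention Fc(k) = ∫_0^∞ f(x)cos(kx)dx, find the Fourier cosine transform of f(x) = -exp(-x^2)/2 -sqrt(pi)*exp(-k^2/4)/4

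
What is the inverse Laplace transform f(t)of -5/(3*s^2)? -5*t/3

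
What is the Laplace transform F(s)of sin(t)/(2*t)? atan(1/s)/2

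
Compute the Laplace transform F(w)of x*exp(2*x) (w - 2)^(-2)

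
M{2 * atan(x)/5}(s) -pi * sec(pi * s/2)/(5 * s)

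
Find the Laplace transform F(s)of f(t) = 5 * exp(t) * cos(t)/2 5 * (s - 1)/(2 * ((s - 1)^2 + 1))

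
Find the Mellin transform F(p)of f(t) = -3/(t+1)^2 3*pi*(p - 1)/sin(pi*p)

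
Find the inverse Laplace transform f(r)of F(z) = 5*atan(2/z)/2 5*sin(2*r)/(2*r)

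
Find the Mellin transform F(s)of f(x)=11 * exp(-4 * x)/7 11 * gamma(s)/(7 * 4^s)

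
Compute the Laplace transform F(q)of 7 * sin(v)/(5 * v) 7 * atan(1/q)/5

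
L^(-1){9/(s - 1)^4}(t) 3 * t^3 * exp(t)/2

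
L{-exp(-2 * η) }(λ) -1/(λ+2) 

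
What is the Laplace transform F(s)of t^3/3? 2/s^4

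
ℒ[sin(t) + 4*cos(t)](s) 4*s/(s^2 + 1) + 1/(s^2 + 1)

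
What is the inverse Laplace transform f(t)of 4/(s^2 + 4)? 2*sin(2*t)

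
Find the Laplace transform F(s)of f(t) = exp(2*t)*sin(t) 1/((s - 2)^2+1)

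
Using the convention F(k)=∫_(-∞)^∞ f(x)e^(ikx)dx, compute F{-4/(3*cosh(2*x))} -2*pi/(3*cosh(pi*k/4))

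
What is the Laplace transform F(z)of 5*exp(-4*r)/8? 5/(8*(z + 4))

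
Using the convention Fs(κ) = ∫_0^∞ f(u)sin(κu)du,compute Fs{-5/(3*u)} -5*pi/6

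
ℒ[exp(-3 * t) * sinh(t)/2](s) 1/(2 * ((s + 3)^2-1))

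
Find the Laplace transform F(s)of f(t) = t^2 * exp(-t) 2/(s + 1)^3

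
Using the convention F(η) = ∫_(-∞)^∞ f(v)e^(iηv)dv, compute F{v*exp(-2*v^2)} sqrt(2)*I*sqrt(pi)*η*exp(-η^2/8)/8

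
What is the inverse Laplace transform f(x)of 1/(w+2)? exp(-2*x)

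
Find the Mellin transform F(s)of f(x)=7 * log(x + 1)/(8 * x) -7 * pi * csc(pi * s)/(8 * s - 8)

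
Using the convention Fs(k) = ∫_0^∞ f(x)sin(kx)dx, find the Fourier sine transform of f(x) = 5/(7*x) 5*pi/14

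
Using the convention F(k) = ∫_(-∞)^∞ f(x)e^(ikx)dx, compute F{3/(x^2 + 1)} 3 * pi * exp(-Abs(k))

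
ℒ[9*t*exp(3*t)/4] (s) 9/(4*(s - 3)^2)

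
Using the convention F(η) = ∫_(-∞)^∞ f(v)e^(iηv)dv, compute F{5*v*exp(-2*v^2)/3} 5*sqrt(2)*I*sqrt(pi)*η*exp(-η^2/8)/24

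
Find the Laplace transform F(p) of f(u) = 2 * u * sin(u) 4 * p/(p^2 + 1) ^2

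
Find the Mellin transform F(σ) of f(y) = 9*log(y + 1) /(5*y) -9*pi*csc(pi*σ) /(5*σ - 5) 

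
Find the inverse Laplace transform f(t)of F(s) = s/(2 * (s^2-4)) cosh(2 * t)/2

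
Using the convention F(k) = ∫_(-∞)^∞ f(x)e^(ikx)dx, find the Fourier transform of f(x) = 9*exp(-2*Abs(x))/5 36/(5*(k^2 + 4))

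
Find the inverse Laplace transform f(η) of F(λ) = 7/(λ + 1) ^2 7*η*exp(-η) 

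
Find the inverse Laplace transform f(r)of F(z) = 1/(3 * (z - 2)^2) r * exp(2 * r)/3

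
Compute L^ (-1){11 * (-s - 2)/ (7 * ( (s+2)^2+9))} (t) -11 * exp (-2 * t) * cos (3 * t)/7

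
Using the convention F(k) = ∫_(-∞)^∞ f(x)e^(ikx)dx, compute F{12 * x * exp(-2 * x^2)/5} 3 * sqrt(2) * I * sqrt(pi) * k * exp(-k^2/8)/10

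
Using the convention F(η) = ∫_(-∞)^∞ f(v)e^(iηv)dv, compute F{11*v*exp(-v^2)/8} 11*I*sqrt(pi)*η*exp(-η^2/4)/16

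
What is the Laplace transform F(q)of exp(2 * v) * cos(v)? (q - 2)/((q - 2)^2 + 1)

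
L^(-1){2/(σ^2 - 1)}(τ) 2*sinh(τ)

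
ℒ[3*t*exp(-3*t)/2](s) 3/(2*(s + 3)^2)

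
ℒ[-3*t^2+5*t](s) 5/s^2-6/s^3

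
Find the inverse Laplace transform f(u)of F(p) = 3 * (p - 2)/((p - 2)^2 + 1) 3 * exp(2 * u) * cos(u)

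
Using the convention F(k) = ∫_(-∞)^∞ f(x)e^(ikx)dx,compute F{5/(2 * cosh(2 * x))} 5 * pi/(4 * cosh(pi * k/4))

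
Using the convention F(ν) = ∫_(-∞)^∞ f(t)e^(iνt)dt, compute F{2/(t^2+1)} 2*pi*exp(-Abs(ν))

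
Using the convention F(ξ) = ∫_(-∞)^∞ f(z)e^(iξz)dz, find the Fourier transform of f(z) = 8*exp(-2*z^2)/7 4*sqrt(2)*sqrt(pi)*exp(-ξ^2/8)/7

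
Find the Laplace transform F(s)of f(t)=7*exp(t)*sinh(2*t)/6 7/(3*((s - 1)^2 - 4))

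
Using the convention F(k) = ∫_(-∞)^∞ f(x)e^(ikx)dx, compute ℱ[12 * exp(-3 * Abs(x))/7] 72/(7 * (k^2+9))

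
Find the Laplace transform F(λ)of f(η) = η λ^(-2)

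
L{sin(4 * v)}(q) 4/(q^2 + 16)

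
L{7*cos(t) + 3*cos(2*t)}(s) 7*s/(s^2 + 1) + 3*s/(s^2 + 4)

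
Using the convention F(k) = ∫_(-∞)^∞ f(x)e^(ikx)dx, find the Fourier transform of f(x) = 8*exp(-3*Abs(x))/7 48/(7*(k^2 + 9))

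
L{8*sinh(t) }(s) 8/(s^2-1) 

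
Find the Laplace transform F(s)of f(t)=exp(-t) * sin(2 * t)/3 2/(3 * ((s + 1)^2 + 4))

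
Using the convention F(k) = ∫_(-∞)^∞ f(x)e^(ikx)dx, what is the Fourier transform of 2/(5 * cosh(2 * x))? pi/(5 * cosh(pi * k/4))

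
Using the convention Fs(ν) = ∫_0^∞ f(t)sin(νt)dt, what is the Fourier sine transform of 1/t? pi/2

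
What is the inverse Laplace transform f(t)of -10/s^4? -5*t^3/3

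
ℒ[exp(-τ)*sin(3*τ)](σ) 3/((σ + 1)^2 + 9)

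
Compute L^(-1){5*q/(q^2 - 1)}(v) 5*cosh(v)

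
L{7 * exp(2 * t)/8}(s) 7/(8 * (s - 2))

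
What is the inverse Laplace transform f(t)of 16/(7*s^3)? 8*t^2/7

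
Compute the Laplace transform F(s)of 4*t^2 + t s^(-2) + 8/s^3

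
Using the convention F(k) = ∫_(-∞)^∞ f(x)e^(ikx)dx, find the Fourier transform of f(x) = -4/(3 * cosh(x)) -4 * pi/(3 * cosh(pi * k/2))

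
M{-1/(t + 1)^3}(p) -pi*(p - 2)*(p - 1)/(2*sin(pi*p))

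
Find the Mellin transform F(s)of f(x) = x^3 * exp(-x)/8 gamma(s + 3)/8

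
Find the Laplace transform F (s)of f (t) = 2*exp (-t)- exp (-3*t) 2/ (s + 1) - 1/ (s + 3)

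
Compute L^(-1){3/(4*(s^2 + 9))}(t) sin(3*t)/4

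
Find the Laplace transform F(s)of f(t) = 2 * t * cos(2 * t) 2 * (s^2 - 4)/(s^2 + 4)^2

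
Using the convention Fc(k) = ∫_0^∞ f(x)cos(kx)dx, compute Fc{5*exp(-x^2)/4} 5*sqrt(pi)*exp(-k^2/4)/8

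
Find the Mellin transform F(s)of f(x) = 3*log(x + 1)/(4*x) -3*pi*csc(pi*s)/(4*s - 4)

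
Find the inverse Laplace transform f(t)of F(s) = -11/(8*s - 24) -11*exp(3*t)/8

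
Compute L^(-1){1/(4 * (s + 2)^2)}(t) t * exp(-2 * t)/4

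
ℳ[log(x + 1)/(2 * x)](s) -pi * csc(pi * s)/(2 * s - 2)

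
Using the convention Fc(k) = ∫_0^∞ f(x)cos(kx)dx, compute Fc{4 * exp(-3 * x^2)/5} 2 * sqrt(3) * sqrt(pi) * exp(-k^2/12)/15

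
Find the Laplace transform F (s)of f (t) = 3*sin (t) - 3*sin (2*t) 3/ (s^2 + 1) - 6/ (s^2 + 4)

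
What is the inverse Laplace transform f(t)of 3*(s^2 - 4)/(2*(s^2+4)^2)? 3*t*cos(2*t)/2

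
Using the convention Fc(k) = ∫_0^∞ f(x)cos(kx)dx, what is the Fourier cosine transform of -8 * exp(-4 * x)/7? -32/(7 * k^2 + 112)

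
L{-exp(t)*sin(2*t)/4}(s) -1/(2*(s - 1)^2 + 8)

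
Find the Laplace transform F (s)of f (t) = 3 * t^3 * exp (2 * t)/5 18/ (5 * (s - 2)^4)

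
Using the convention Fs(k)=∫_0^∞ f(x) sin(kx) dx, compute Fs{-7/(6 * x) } -7 * pi/12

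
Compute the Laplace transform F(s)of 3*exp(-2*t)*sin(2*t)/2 3/((s + 2)^2 + 4)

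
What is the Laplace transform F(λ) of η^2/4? 1/(2*λ^3) 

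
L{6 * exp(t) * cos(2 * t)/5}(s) 6 * (s - 1)/(5 * ((s - 1)^2 + 4))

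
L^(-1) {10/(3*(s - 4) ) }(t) 10*exp(4*t) /3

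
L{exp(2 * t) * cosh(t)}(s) (s - 2)/((s - 2)^2-1)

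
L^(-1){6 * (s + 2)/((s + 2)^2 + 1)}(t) 6 * exp(-2 * t) * cos(t)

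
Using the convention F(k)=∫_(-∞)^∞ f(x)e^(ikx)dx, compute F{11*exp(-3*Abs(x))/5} 66/(5*(k^2 + 9))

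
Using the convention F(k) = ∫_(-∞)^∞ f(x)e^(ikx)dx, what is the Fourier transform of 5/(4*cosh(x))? 5*pi/(4*cosh(pi*k/2))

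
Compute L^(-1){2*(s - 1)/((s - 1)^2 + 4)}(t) 2*exp(t)*cos(2*t)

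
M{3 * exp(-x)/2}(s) 3 * gamma(s)/2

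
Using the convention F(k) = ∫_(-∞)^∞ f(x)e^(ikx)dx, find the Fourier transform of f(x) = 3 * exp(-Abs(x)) 6/(k^2 + 1)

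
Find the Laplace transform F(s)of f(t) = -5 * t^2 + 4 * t 4/s^2 - 10/s^3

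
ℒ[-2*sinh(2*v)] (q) -4/(q^2 - 4)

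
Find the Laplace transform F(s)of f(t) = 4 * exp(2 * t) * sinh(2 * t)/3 8/(3 * s * (s - 4))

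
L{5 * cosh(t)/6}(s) 5 * s/(6 * (s^2 - 1))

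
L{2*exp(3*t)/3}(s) 2/(3*(s - 3))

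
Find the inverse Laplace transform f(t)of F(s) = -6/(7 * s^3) -3 * t^2/7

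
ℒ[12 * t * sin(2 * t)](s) 48 * s/(s^2 + 4)^2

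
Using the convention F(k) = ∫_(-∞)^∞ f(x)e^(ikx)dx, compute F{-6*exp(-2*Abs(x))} -24/(k^2 + 4)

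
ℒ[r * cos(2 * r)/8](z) (z^2 - 4)/(8 * (z^2 + 4)^2)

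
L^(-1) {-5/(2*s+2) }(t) -5*exp(-t) /2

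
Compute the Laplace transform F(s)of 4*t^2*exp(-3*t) 8/(s+3)^3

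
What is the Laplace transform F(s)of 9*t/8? 9/(8*s^2)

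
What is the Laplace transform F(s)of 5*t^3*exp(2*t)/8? 15/(4*(s - 2)^4)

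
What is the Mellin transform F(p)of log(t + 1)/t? -pi * csc(pi * p)/(p - 1)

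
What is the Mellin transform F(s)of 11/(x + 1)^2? -11*pi*(s - 1)/sin(pi*s)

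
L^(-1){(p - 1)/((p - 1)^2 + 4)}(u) exp(u) * cos(2 * u)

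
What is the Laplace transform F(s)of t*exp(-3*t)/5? 1/(5*(s + 3)^2)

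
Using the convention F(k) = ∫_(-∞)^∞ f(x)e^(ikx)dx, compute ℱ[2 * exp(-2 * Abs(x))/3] 8/(3 * (k^2 + 4))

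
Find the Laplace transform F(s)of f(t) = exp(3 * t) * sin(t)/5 1/(5 * ((s - 3)^2 + 1))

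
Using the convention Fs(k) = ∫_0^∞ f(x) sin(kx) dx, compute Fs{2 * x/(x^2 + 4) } pi * exp(-2 * k) 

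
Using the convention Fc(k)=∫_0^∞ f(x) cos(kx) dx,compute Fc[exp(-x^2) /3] sqrt(pi) * exp(-k^2/4) /6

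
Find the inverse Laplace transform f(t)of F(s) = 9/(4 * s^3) 9 * t^2/8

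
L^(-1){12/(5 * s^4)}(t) 2 * t^3/5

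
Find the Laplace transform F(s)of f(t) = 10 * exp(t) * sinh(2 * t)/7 20/(7 * ((s - 1)^2 - 4))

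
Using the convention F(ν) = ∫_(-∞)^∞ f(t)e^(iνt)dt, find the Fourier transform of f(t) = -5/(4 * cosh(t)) -5 * pi/(4 * cosh(pi * ν/2))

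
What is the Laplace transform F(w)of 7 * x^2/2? 7/w^3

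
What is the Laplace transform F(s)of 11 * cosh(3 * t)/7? 11 * s/(7 * (s^2 - 9))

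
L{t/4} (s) 1/ (4*s^2)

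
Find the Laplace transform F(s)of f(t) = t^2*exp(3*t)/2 (s - 3)^(-3)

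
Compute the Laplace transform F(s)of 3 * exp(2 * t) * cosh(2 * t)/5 3 * (s - 2)/(5 * s * (s - 4))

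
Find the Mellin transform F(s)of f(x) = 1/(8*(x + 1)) pi*csc(pi*s)/8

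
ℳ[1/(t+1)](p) pi * csc(pi * p)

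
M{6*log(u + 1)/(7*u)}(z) -6*pi*csc(pi*z)/(7*z - 7)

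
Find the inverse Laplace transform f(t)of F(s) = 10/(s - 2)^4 5 * t^3 * exp(2 * t)/3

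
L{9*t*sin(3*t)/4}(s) 27*s/(2*(s^2+9)^2)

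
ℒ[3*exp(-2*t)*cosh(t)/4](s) 3*(s + 2)/(4*((s + 2)^2 - 1))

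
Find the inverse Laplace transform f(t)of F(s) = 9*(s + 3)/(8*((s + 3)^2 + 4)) 9*exp(-3*t)*cos(2*t)/8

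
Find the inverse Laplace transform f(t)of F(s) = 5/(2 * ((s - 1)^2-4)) 5 * exp(t) * sinh(2 * t)/4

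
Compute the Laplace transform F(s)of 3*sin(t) 3/(s^2+1)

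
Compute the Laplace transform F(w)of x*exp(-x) (w+1)^(-2)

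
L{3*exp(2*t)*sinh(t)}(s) 3/((s - 2)^2-1)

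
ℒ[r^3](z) 6/z^4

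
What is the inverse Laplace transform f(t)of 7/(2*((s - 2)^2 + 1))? 7*exp(2*t)*sin(t)/2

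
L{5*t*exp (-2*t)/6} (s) 5/ (6*(s + 2)^2)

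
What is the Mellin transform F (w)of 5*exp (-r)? 5*gamma (w)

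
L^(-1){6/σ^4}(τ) τ^3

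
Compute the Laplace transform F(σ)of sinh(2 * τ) 2/(σ^2 - 4)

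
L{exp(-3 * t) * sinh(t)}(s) 1/((s + 3)^2 - 1)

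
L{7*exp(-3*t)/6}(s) 7/(6*(s+3))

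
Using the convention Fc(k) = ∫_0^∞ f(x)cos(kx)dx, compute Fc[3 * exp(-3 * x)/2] 9/(2 * (k^2 + 9))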